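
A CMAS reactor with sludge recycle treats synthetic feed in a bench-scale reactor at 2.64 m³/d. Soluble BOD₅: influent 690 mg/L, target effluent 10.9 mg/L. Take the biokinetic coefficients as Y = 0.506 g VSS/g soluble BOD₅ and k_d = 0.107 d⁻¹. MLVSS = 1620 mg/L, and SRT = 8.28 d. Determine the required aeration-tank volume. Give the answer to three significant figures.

V ≈ 2.46 m³

From the SRT design equation V = Y Q (S₀−S) θ_c / [X (1 + k_d θ_c)] = 0.506 × 2.64 × (690 − 10.9) × 8.28 / [1620 × (1 + 0.107 × 8.28)] = 7.51×10^3 / 3055 = 2.459 m³.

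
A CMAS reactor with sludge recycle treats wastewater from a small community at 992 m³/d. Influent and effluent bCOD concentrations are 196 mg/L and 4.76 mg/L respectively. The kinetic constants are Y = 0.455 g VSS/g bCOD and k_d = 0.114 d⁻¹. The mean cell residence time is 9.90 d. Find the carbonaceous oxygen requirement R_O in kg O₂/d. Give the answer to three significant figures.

Y_obs = Y / (1 + k_d θ_c) = 0.455 / (1 + 0.114 × 9.90) = 0.455 / 2.129 = 0.2138.
Substrate removed = Q·(S₀ − S) = 992 m³/d × (196 − 4.76) g/m³ = 1.9×10^5 g/d = 189.7 kg/d.
Net sludge production P_X = 0.2138 × 189.7 = 40.55 kg VSS/d.
Carbonaceous O₂ demand = substrate oxidised − cell-mass equivalent = 189.7 − 1.42 × 40.55 = 132.1 kg O₂/d.

R_O ≈ 132 kg O₂/d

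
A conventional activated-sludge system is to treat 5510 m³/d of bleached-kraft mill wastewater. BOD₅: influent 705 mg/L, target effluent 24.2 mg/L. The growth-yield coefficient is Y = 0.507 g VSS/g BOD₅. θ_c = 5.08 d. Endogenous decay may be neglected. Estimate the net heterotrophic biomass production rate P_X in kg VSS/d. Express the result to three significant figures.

With endogenous decay neglected, the observed yield equals the true yield: Y_obs = Y = 0.507 g VSS/g BOD₅.
ΔS = 705 − 24.2 = 680.8 mg/L, so the substrate removal rate is 5510 × 680.8/1000 = 3751 kg BOD₅/d.
Net biomass production P_X = Y_obs × Q·(S₀ − S) = 0.5070 × 3751 = 1902 kg VSS/d.

P_X ≈ 1900 kg VSS/d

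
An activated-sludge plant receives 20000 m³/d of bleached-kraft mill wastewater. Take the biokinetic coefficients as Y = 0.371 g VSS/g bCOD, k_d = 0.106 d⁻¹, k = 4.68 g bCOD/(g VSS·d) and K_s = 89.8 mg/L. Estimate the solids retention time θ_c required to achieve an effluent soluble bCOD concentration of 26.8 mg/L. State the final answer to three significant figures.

θ_c ≈ 3.41 d

Specific growth rate at S = 26.8 mg/L: μ = YkS/(K_s+S) = 0.371·4.68·26.8/(89.8+26.8) = 0.3991 d⁻¹.
1/θ_c = 0.3991 − 0.106 = 0.2931 d⁻¹, so θ_c = 3.412 d.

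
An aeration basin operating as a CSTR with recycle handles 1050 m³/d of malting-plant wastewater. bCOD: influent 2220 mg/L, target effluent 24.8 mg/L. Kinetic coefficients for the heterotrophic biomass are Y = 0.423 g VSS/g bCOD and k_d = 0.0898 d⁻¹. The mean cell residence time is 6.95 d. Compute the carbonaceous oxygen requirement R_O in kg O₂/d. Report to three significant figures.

Y_obs = Y / (1 + k_d θ_c) = 0.423 / (1 + 0.0898 × 6.95) = 0.423 / 1.624 = 0.2605.
ΔS = 2220 − 24.8 = 2195 mg/L, so the substrate removal rate is 1050 × 2195/1000 = 2305 kg bCOD/d.
P_X = Y_obs·Q·(S₀ − S) = 0.2605 × 2305 = 600.3 kg VSS/d.
Carbonaceous O₂ demand = substrate oxidised − cell-mass equivalent = 2305 − 1.42 × 600.3 = 1452 kg O₂/d.

R_O ≈ 1450 kg O₂/d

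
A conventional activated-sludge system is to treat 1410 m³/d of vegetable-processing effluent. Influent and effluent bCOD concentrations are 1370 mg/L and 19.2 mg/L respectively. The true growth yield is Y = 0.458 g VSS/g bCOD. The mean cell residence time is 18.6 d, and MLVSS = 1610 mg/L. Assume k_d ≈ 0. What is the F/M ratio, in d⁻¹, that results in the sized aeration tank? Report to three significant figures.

F/M ≈ 0.119 d⁻¹

Biomass mass balance (decay neglected): V·X = Y·Q·(S₀ − S)·θ_c, so V = 0.458 × 1410 × (1370 − 19.2) × 18.6 / 1610 = 10078 m³.
F/M = Q·S₀ / (V·X) = 1410 × 1370 / (10078 × 1610) = 0.1191 g bCOD·(g VSS·d)⁻¹.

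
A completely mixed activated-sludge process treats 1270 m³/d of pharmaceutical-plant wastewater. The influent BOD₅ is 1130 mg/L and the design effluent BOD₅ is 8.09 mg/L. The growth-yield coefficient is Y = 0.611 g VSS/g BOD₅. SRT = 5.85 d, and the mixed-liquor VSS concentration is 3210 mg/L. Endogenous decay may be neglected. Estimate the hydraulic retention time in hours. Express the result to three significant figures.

τ ≈ 30.0 h

With k_d = 0 the design equation reduces to V = Y Q (S₀−S) θ_c / X = 0.611 × 1270 × (1130 − 8.09) × 5.85 / 3210 = 1587 m³.
τ = V/Q = 1587/1270 = 1.249 d, or 29.98 h.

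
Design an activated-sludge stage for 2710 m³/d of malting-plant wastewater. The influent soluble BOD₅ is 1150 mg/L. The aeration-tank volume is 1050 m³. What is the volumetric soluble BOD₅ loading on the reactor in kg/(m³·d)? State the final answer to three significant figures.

L_v = Q S₀ / V = 2710 × 1150 × 10⁻³ / 1050 = 2.968 kg/(m³·d).

L_v ≈ 2.97 kg soluble BOD₅/(m³·d)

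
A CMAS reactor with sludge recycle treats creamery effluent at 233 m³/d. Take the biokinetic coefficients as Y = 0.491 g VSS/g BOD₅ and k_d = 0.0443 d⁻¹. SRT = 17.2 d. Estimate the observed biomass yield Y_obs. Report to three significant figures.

Y_obs = Y / (1 + k_d θ_c) = 0.491 / (1 + 0.0443 × 17.2) = 0.491 / 1.762 = 0.2787.

Y_obs ≈ 0.279 g VSS/g BOD₅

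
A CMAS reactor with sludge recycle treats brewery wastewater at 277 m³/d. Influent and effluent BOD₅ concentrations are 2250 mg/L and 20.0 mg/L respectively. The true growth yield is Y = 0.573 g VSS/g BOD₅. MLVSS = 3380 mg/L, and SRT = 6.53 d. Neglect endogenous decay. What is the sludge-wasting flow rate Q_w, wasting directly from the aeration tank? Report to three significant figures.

V·X = Y·Q·ΔS·θ_c gives V = 0.573 × 277 × (2250 − 20.0) × 6.53 / 3380 = 683.8 m³.
With mixed-liquor wasting, θ_c = V/Q_w, so Q_w = V/θ_c = 683.8/6.53 = 104.7 m³/d.

Q_w ≈ 105 m³/d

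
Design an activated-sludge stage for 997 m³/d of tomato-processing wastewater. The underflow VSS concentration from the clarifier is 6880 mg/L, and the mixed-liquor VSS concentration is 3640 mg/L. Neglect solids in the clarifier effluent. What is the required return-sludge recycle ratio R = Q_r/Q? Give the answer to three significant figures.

Mass balance around the secondary clarifier (neglecting effluent solids): R = X / (X_r − X) = 3640 / (6880 − 3640) = 1.123.

R ≈ 1.12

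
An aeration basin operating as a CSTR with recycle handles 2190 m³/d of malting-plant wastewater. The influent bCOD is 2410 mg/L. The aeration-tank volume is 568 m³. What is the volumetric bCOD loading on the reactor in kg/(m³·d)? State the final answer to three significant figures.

Applied bCOD load per unit volume = Q·S₀/V = (2190 × 2410/1000)/568.0 = 9.292 kg bCOD·m⁻³·d⁻¹.

L_v ≈ 9.29 kg bCOD/(m³·d)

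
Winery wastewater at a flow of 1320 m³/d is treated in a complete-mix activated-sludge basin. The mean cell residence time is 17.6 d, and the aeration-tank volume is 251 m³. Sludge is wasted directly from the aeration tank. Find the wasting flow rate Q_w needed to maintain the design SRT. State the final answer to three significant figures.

Wasting from the aeration tank: Q_w = V / θ_c = 251.0 / 17.6 = 14.26 m³/d.

Q_w ≈ 14.3 m³/d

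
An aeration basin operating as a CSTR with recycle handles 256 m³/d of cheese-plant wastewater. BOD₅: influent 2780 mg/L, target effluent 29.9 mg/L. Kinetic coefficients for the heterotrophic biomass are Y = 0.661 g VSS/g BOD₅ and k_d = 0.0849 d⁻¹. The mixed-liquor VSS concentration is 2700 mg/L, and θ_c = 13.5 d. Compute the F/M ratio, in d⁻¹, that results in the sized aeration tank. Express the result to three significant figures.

Steady-state biomass mass balance: V·X·(1 + k_d·θ_c) = Y·Q·(S₀ − S)·θ_c, so V = 0.661 × 256 × (2780 − 29.9) × 13.5 / [2700 × (1 + 0.0849 × 13.5)] = 6.28×10^6 / 5795 = 1084 m³.
F/M = Q·S₀ / (V·X) = 256 × 2780 / (1084 × 2700) = 0.2431 g BOD₅·(g VSS·d)⁻¹.

F/M ≈ 0.243 d⁻¹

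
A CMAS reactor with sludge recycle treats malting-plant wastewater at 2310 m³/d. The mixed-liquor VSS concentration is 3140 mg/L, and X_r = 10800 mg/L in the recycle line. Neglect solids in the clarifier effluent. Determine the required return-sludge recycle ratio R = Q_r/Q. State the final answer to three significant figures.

Solids balance on the clarifier gives (1+R)X = R·X_r, so R = X/(X_r − X) = 3140 / (10800 − 3140) = 0.4099.

R ≈ 0.410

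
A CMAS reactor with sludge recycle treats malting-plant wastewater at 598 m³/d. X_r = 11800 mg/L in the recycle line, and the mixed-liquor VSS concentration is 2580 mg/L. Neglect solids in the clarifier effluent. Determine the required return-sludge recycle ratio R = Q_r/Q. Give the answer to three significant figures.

R ≈ 0.280

Solids balance on the clarifier gives (1+R)X = R·X_r, so R = X/(X_r − X) = 2580 / (11800 − 2580) = 0.2798.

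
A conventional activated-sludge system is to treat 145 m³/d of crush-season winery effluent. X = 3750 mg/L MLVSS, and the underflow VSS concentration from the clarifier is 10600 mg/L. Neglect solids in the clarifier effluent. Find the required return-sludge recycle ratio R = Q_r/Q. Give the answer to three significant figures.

Mass balance around the secondary clarifier (neglecting effluent solids): R = X / (X_r − X) = 3750 / (10600 − 3750) = 0.5474.

R ≈ 0.547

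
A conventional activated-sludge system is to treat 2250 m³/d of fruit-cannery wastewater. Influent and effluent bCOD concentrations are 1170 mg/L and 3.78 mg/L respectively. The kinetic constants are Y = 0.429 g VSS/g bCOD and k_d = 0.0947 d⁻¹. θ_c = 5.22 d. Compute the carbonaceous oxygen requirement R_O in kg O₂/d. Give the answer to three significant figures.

Y_obs = Y / (1 + k_d θ_c) = 0.429 / (1 + 0.0947 × 5.22) = 0.429 / 1.494 = 0.2871.
Mass of bCOD removed per day: Q(S₀ − S) = 2250 × 1166 g/m³ = 2624 kg/d.
P_X = Y_obs·Q·(S₀ − S) = 0.2871 × 2624 = 753.3 kg VSS/d.
Carbonaceous O₂ demand = substrate oxidised − cell-mass equivalent = 2624 − 1.42 × 753.3 = 1554 kg O₂/d.

R_O ≈ 1550 kg O₂/d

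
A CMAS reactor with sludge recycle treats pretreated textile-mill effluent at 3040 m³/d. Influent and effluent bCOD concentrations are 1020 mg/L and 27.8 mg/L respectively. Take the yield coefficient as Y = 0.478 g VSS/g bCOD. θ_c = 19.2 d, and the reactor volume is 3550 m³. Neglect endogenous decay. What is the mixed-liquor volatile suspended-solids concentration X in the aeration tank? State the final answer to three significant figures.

X ≈ 7800 mg/L

Without decay, X = Y Q (S₀−S) θ_c / V = 0.478 × 3040 × (1020 − 27.8) × 19.2 / 3550 = 7798 mg/L.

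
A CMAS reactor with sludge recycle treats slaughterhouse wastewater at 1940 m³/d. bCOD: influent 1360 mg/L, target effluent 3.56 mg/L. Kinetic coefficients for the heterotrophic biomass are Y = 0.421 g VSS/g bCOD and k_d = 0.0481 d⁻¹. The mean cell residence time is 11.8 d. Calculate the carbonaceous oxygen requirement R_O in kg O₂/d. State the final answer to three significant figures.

Correct the yield for decay: Y_obs = Y/(1 + k_d θ_c) = 0.421 / (1 + 0.0481 × 11.8) = 0.421 / 1.568 = 0.2686.
Substrate removed = Q·(S₀ − S) = 1940 m³/d × (1360 − 3.56) g/m³ = 2.63×10^6 g/d = 2631 kg/d.
Net sludge production P_X = 0.2686 × 2631 = 706.7 kg VSS/d.
R_O = Q·ΔS − 1.42 P_X = 2631 − 1004 = 1628 kg O₂/d.

R_O ≈ 1630 kg O₂/d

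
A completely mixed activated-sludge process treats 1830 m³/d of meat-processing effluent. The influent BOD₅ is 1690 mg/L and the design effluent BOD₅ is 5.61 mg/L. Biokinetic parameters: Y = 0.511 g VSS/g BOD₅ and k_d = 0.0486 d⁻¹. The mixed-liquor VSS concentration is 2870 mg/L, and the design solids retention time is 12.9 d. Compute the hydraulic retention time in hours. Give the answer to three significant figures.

τ ≈ 57.1 h

Rearranging the biomass balance for a CMAS with decay, V = Y·Q·ΔS·θ_c / [X·(1+k_d θ_c)] = 0.511 × 1830 × (1690 − 5.61) × 12.9 / [2870 × (1 + 0.0486 × 12.9)] = 2.03×10^7 / 4669 = 4352 m³.
Hydraulic retention time τ = V/Q = 4352 / 1830 = 2.378 d = 57.07 h.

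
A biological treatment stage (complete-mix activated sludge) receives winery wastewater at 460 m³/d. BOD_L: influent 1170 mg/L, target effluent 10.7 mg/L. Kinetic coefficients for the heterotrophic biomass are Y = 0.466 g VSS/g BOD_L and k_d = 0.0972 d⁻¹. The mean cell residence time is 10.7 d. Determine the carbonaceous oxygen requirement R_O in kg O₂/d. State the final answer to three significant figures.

The observed yield is Y_obs = Y/(1 + k_d·θ_c) = 0.466 / (1 + 0.0972 × 10.7) = 0.466 / 2.040 = 0.2284 g VSS per g BOD_L removed.
ΔS = 1170 − 10.7 = 1159 mg/L, so the substrate removal rate is 460 × 1159/1000 = 533.3 kg BOD_L/d.
Biomass synthesised: P_X = Y_obs × 533.3 = 121.8 kg VSS/d.
R_O = Q·ΔS − 1.42 P_X = 533.3 − 173.0 = 360.3 kg O₂/d.

R_O ≈ 360 kg O₂/d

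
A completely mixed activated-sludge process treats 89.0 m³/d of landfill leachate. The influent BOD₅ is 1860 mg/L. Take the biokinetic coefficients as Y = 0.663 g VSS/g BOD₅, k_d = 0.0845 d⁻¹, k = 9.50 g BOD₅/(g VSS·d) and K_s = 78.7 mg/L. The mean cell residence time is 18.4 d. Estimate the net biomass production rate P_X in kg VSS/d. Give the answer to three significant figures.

For a completely mixed reactor with recycle the Lawrence–McCarty relation gives S = K_s·(1 + k_d·θ_c) / [θ_c·(Y·k − k_d) − 1] = 78.7 × (1 + 0.0845 × 18.4) / [18.4 × (0.663 × 9.50 − 0.0845) − 1] = 201.1 / 113.3 = 1.774 mg/L.
Correct the yield for decay: Y_obs = Y/(1 + k_d θ_c) = 0.663 / (1 + 0.0845 × 18.4) = 0.663 / 2.555 = 0.2595.
Substrate removed = Q·(S₀ − S) = 89.0 m³/d × (1860 − 1.77) g/m³ = 1.65×10^5 g/d = 165.4 kg/d.
So the net sludge growth is P_X = 0.2595 × 165.4 = 42.92 kg VSS/d.

P_X ≈ 42.9 kg VSS/d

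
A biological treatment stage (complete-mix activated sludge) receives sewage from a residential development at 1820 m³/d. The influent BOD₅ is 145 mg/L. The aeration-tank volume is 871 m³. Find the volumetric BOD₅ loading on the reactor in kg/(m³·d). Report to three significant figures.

Applied BOD₅ load per unit volume = Q·S₀/V = (1820 × 145/1000)/871.0 = 0.3030 kg BOD₅·m⁻³·d⁻¹.

L_v ≈ 0.303 kg BOD₅/(m³·d)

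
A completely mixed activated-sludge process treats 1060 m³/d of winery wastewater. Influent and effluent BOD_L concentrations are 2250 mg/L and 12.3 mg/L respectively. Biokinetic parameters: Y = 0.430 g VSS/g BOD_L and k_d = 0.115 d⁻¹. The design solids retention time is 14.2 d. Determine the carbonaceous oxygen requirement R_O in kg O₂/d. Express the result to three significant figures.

R_O ≈ 1820 kg O₂/d

Y_obs = Y / (1 + k_d θ_c) = 0.430 / (1 + 0.115 × 14.2) = 0.430 / 2.633 = 0.1633.
ΔS = 2250 − 12.3 = 2238 mg/L, so the substrate removal rate is 1060 × 2238/1000 = 2372 kg BOD_L/d.
P_X = Y_obs·Q·(S₀ − S) = 0.1633 × 2372 = 387.4 kg VSS/d.
R_O = Q·(S₀ − S) − 1.42·P_X = 2372 − 1.42 × 387.4 = 1822 kg O₂/d.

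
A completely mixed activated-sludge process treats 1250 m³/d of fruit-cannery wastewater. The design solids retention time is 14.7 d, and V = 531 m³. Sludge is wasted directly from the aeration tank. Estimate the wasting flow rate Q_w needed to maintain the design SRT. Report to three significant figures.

Q_w ≈ 36.1 m³/d

With mixed-liquor wasting, θ_c = V/Q_w, so Q_w = V/θ_c = 531.0/14.7 = 36.12 m³/d.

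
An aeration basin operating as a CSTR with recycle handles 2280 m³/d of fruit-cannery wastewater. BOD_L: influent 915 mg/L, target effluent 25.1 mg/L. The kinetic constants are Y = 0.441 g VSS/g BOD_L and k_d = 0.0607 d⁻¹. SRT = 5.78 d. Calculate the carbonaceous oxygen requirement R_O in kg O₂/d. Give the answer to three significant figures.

R_O ≈ 1090 kg O₂/d

Correct the yield for decay: Y_obs = Y/(1 + k_d θ_c) = 0.441 / (1 + 0.0607 × 5.78) = 0.441 / 1.351 = 0.3265.
Substrate removed = Q·(S₀ − S) = 2280 m³/d × (915 − 25.1) g/m³ = 2.03×10^6 g/d = 2029 kg/d.
Net sludge production P_X = 0.3265 × 2029 = 662.4 kg VSS/d.
Carbonaceous O₂ demand = substrate oxidised − cell-mass equivalent = 2029 − 1.42 × 662.4 = 1088 kg O₂/d.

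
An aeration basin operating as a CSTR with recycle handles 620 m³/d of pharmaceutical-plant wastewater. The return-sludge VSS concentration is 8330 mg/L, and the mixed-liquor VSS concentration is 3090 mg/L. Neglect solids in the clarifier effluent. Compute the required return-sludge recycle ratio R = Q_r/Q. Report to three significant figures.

R ≈ 0.590

Mass balance around the secondary clarifier (neglecting effluent solids): R = X / (X_r − X) = 3090 / (8330 − 3090) = 0.5897.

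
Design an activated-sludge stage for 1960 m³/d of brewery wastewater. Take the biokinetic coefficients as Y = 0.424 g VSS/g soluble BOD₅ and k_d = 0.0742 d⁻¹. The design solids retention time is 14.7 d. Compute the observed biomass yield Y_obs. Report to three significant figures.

Observed yield with endogenous decay: Y_obs = Y / (1 + k_d·θ_c) = 0.424 / (1 + 0.0742 × 14.7) = 0.424 / 2.091 = 0.2028 g VSS/g soluble BOD₅.

Y_obs ≈ 0.203 g VSS/g soluble BOD₅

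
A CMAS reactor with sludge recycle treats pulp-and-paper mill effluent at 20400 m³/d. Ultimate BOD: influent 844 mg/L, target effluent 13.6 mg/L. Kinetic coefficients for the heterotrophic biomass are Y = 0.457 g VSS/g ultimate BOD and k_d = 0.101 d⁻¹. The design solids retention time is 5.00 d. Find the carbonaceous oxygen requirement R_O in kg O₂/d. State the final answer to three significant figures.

R_O ≈ 9640 kg O₂/d

Observed yield with endogenous decay: Y_obs = Y / (1 + k_d·θ_c) = 0.457 / (1 + 0.101 × 5.00) = 0.457 / 1.505 = 0.3037 g VSS/g ultimate BOD.
Q·(S₀ − S) = 20400 × (844 − 13.6) × 10⁻³ = 16940 kg/d removed.
Net sludge production P_X = 0.3037 × 16940 = 5144 kg VSS/d.
R_O = Q·(S₀ − S) − 1.42·P_X = 16940 − 1.42 × 5144 = 9636 kg O₂/d.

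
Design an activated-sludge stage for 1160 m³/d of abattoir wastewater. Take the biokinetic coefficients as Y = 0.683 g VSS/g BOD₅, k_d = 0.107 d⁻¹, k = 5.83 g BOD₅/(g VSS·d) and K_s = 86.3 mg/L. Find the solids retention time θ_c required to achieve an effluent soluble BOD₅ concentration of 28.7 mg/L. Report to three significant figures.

θ_c ≈ 1.13 d

From 1/θ_c = Y·k·S/(K_s + S) − k_d: Y·k·S/(K_s+S) = 0.683 × 5.83 × 28.7 / (86.3 + 28.7) = 0.9937 d⁻¹.
Then 1/θ_c = μ − k_d = 0.9937 − 0.107 = 0.8867 d⁻¹, giving θ_c = 1.128 d.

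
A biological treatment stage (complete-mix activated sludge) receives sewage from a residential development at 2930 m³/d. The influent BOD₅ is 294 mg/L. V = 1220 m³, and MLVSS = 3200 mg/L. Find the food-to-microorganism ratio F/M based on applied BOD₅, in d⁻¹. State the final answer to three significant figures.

F/M ≈ 0.221 d⁻¹

F/M = Q·S₀ / (V·X) = 2930 × 294 / (1220 × 3200) = 0.2207 g BOD₅·(g VSS·d)⁻¹.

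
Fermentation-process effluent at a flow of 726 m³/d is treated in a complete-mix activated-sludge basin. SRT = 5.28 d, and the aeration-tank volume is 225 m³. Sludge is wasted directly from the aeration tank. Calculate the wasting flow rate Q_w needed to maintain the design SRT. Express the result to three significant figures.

Q_w ≈ 42.6 m³/d

For wasting at MLVSS concentration, Q_w = V/θ_c = 225.0/5.28 = 42.61 m³/d.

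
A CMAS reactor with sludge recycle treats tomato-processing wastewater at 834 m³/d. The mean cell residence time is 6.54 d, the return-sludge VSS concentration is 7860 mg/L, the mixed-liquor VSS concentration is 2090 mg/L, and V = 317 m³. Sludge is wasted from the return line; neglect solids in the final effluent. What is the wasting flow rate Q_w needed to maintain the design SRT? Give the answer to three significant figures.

Q_w ≈ 12.9 m³/d

Q_w = (V·X)/(θ_c X_r) = 317.0 × 2090 / (6.54 × 7860) = 12.89 m³/d.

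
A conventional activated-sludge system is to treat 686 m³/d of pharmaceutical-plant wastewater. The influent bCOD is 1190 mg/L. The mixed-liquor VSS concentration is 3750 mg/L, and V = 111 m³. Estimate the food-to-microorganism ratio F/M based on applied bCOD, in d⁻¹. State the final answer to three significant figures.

Food-to-microorganism ratio F/M = Q S₀ / (V X) = 686 × 1190 / (111.0 × 3750) = 1.961 d⁻¹.

F/M ≈ 1.96 d⁻¹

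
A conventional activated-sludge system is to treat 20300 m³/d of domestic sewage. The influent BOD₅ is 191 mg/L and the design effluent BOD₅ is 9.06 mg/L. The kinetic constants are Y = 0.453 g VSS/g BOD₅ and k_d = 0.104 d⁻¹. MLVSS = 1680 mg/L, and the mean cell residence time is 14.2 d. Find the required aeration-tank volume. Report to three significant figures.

Steady-state biomass mass balance: V·X·(1 + k_d·θ_c) = Y·Q·(S₀ − S)·θ_c, so V = 0.453 × 20300 × (191 − 9.06) × 14.2 / [1680 × (1 + 0.104 × 14.2)] = 2.38×10^7 / 4161 = 5710 m³.

V ≈ 5710 m³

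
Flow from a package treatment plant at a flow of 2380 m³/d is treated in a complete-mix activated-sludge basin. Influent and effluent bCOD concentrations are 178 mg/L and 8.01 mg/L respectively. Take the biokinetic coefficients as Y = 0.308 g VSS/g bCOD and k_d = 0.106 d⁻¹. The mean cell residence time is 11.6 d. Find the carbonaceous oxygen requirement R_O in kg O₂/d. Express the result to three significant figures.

R_O ≈ 325 kg O₂/d

The observed yield is Y_obs = Y/(1 + k_d·θ_c) = 0.308 / (1 + 0.106 × 11.6) = 0.308 / 2.230 = 0.1381 g VSS per g bCOD removed.
Q·(S₀ − S) = 2380 × (178 − 8.01) × 10⁻³ = 404.6 kg/d removed.
P_X = Y_obs·Q·(S₀ − S) = 0.1381 × 404.6 = 55.89 kg VSS/d.
R_O = Q·ΔS − 1.42 P_X = 404.6 − 79.36 = 325.2 kg O₂/d.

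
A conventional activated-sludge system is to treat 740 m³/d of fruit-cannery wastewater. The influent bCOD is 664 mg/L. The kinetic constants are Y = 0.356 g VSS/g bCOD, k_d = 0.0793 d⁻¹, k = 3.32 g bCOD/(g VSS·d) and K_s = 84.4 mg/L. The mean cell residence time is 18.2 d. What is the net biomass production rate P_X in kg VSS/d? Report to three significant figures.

P_X ≈ 70.4 kg VSS/d

From the Monod/SRT balance for a CMAS, S = K_s·(1+k_d θ_c)/[θ_c·(Y k − k_d) − 1] = 84.4 × (1 + 0.0793 × 18.2) / [18.2 × (0.356 × 3.32 − 0.0793) − 1] = 206.2 / 19.07 = 10.81 mg/L.
Observed yield with endogenous decay: Y_obs = Y / (1 + k_d·θ_c) = 0.356 / (1 + 0.0793 × 18.2) = 0.356 / 2.443 = 0.1457 g VSS/g bCOD.
Q·(S₀ − S) = 740 × (664 − 10.8) × 10⁻³ = 483.4 kg/d removed.
Net biomass production P_X = Y_obs × Q·(S₀ − S) = 0.1457 × 483.4 = 70.43 kg VSS/d.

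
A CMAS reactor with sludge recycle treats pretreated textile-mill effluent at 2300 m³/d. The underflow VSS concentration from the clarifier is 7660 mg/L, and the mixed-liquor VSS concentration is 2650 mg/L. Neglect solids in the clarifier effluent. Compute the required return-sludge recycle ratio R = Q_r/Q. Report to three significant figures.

R ≈ 0.529

R = Q_r/Q = X/(X_r − X) = 2650 / (7660 − 2650) = 0.5289.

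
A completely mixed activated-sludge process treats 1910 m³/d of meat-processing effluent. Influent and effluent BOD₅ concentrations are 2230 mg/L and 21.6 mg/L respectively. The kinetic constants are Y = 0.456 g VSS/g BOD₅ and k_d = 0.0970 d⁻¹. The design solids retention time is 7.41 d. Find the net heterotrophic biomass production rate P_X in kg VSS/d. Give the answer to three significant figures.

Correct the yield for decay: Y_obs = Y/(1 + k_d θ_c) = 0.456 / (1 + 0.0970 × 7.41) = 0.456 / 1.719 = 0.2653.
Q·(S₀ − S) = 1910 × (2230 − 21.6) × 10⁻³ = 4218 kg/d removed.
So the net sludge growth is P_X = 0.2653 × 4218 = 1119 kg VSS/d.

P_X ≈ 1120 kg VSS/d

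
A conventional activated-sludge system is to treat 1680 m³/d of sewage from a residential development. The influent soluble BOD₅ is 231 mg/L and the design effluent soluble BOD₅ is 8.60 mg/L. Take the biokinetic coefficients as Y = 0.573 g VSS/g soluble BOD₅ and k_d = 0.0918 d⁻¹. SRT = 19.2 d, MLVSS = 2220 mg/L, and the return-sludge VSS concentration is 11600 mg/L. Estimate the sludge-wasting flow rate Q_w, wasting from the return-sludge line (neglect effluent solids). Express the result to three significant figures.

Q_w ≈ 6.68 m³/d

Rearranging the biomass balance for a CMAS with decay, V = Y·Q·ΔS·θ_c / [X·(1+k_d θ_c)] = 0.573 × 1680 × (231 − 8.60) × 19.2 / [2220 × (1 + 0.0918 × 19.2)] = 4.11×10^6 / 6133 = 670.2 m³.
θ_c = V·X/(Q_w·X_r) when wasting from the recycle, so Q_w = V·X/(θ_c·X_r) = 670.2 × 2220 / (19.2 × 11600) = 6.681 m³/d.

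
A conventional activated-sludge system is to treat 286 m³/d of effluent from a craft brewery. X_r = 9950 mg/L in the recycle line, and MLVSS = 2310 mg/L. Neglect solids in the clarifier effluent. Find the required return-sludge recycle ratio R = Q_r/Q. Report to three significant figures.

R ≈ 0.302

Mass balance around the secondary clarifier (neglecting effluent solids): R = X / (X_r − X) = 2310 / (9950 − 2310) = 0.3024.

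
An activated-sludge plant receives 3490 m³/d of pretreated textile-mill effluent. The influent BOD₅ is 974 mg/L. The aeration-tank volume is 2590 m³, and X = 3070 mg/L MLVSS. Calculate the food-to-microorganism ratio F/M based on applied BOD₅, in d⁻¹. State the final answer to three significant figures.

F/M ≈ 0.428 d⁻¹

F/M = applied load / biomass = Q·S₀/(V·X) = 3490 × 974 / (2590 × 3070) = 0.4275 d⁻¹.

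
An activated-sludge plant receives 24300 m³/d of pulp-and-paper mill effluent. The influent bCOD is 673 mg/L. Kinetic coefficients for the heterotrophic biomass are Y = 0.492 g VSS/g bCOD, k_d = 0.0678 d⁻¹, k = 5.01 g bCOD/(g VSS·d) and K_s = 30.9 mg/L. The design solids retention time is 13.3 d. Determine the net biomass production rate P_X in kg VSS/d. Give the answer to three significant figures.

P_X ≈ 4220 kg VSS/d

From the Monod/SRT balance for a CMAS, S = K_s·(1+k_d θ_c)/[θ_c·(Y k − k_d) − 1] = 30.9 × (1 + 0.0678 × 13.3) / [13.3 × (0.492 × 5.01 − 0.0678) − 1] = 58.76 / 30.88 = 1.903 mg/L.
Observed yield with endogenous decay: Y_obs = Y / (1 + k_d·θ_c) = 0.492 / (1 + 0.0678 × 13.3) = 0.492 / 1.902 = 0.2587 g VSS/g bCOD.
Mass of bCOD removed per day: Q(S₀ − S) = 24300 × 671.1 g/m³ = 16308 kg/d.
P_X = Y_obs · Q(S₀ − S) = 0.2587 × 16308 = 4219 kg VSS/d.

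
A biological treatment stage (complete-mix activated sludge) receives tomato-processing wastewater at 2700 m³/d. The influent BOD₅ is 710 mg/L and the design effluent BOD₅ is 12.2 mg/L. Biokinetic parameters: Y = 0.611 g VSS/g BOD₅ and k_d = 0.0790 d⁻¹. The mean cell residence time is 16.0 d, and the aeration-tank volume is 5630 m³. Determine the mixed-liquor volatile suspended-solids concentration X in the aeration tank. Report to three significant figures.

X ≈ 1450 mg/L

X = Y·Q·ΔS·θ_c / [V·(1 + k_d θ_c)] = 0.611 × 2700 × (710 − 12.2) × 16.0 / [5630 × (1 + 0.0790 × 16.0)] = 1445 mg/L.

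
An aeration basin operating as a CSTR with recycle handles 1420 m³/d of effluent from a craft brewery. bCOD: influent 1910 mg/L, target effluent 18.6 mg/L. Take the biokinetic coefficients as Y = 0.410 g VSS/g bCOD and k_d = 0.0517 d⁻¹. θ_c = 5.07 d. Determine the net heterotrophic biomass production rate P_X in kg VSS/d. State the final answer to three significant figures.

P_X ≈ 872 kg VSS/d

Correct the yield for decay: Y_obs = Y/(1 + k_d θ_c) = 0.410 / (1 + 0.0517 × 5.07) = 0.410 / 1.262 = 0.3249.
Mass of bCOD removed per day: Q(S₀ − S) = 1420 × 1891 g/m³ = 2686 kg/d.
Net biomass production P_X = Y_obs × Q·(S₀ − S) = 0.3249 × 2686 = 872.5 kg VSS/d.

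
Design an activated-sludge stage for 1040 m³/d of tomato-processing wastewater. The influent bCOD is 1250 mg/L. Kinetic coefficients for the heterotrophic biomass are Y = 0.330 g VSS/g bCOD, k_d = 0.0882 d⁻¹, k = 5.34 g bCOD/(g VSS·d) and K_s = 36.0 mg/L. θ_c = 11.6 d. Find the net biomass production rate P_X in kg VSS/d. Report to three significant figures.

P_X ≈ 211 kg VSS/d

For a completely mixed reactor with recycle the Lawrence–McCarty relation gives S = K_s·(1 + k_d·θ_c) / [θ_c·(Y·k − k_d) − 1] = 36.0 × (1 + 0.0882 × 11.6) / [11.6 × (0.330 × 5.34 − 0.0882) − 1] = 72.83 / 18.42 = 3.954 mg/L.
Y_obs = Y / (1 + k_d θ_c) = 0.330 / (1 + 0.0882 × 11.6) = 0.330 / 2.023 = 0.1631.
ΔS = 1250 − 3.95 = 1246 mg/L, so the substrate removal rate is 1040 × 1246/1000 = 1296 kg bCOD/d.
So the net sludge growth is P_X = 0.1631 × 1296 = 211.4 kg VSS/d.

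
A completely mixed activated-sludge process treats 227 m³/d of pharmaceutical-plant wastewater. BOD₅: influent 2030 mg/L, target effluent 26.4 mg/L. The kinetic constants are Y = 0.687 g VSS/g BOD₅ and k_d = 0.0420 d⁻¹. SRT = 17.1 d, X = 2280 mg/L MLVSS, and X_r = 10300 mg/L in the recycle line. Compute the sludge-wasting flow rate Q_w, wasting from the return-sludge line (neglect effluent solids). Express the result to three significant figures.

Steady-state biomass mass balance: V·X·(1 + k_d·θ_c) = Y·Q·(S₀ − S)·θ_c, so V = 0.687 × 227 × (2030 − 26.4) × 17.1 / [2280 × (1 + 0.0420 × 17.1)] = 5.34×10^6 / 3917 = 1364 m³.
θ_c = V·X/(Q_w·X_r) when wasting from the recycle, so Q_w = V·X/(θ_c·X_r) = 1364 × 2280 / (17.1 × 10300) = 17.66 m³/d.

Q_w ≈ 17.7 m³/d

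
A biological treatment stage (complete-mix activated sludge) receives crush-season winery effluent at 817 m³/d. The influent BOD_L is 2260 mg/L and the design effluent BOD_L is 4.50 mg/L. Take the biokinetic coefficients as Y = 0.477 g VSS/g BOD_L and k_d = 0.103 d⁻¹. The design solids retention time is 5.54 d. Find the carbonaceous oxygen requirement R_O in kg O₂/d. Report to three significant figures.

R_O ≈ 1050 kg O₂/d

Y_obs = Y / (1 + k_d θ_c) = 0.477 / (1 + 0.103 × 5.54) = 0.477 / 1.571 = 0.3037.
Q·(S₀ − S) = 817 × (2260 − 4.50) × 10⁻³ = 1843 kg/d removed.
Net sludge production P_X = 0.3037 × 1843 = 559.6 kg VSS/d.
R_O = Q·ΔS − 1.42 P_X = 1843 − 794.7 = 1048 kg O₂/d.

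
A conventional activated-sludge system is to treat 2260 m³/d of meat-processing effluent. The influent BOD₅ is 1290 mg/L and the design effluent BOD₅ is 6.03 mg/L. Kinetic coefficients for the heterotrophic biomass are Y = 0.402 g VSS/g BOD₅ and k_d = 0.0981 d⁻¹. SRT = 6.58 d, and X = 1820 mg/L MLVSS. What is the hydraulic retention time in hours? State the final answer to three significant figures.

τ ≈ 27.2 h

From the SRT design equation V = Y Q (S₀−S) θ_c / [X (1 + k_d θ_c)] = 0.402 × 2260 × (1290 − 6.03) × 6.58 / [1820 × (1 + 0.0981 × 6.58)] = 7.68×10^6 / 2995 = 2563 m³.
HRT = V/Q = 2563 m³ / 2260 m³·d⁻¹ = 1.134 d × 24 = 27.22 h.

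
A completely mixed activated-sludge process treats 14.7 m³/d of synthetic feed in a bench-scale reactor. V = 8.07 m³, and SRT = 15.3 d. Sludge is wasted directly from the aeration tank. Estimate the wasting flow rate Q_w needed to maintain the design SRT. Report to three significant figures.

Q_w ≈ 0.527 m³/d

For wasting at MLVSS concentration, Q_w = V/θ_c = 8.070/15.3 = 0.5275 m³/d.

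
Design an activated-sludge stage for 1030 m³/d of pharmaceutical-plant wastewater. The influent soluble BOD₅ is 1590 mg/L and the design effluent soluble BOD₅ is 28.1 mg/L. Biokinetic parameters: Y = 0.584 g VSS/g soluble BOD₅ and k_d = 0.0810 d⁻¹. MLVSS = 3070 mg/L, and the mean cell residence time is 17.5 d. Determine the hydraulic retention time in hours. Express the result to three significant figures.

τ ≈ 51.6 h

Rearranging the biomass balance for a CMAS with decay, V = Y·Q·ΔS·θ_c / [X·(1+k_d θ_c)] = 0.584 × 1030 × (1590 − 28.1) × 17.5 / [3070 × (1 + 0.0810 × 17.5)] = 1.64×10^7 / 7422 = 2215 m³.
Hydraulic retention time τ = V/Q = 2215 / 1030 = 2.151 d = 51.62 h.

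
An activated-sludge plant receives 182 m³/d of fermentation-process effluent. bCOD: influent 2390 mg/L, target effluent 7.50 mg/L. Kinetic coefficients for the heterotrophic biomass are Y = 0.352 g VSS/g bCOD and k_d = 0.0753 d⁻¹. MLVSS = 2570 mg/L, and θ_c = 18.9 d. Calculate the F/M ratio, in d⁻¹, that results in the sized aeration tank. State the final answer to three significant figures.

F/M ≈ 0.365 d⁻¹

From the SRT design equation V = Y Q (S₀−S) θ_c / [X (1 + k_d θ_c)] = 0.352 × 182 × (2390 − 7.50) × 18.9 / [2570 × (1 + 0.0753 × 18.9)] = 2.88×10^6 / 6228 = 463.2 m³.
F/M = Q·S₀ / (V·X) = 182 × 2390 / (463.2 × 2570) = 0.3654 g bCOD·(g VSS·d)⁻¹.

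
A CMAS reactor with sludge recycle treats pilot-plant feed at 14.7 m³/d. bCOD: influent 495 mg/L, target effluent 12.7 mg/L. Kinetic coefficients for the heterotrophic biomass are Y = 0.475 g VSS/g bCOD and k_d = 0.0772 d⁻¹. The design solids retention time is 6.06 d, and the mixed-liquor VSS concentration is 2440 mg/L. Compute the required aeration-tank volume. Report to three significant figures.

V ≈ 5.70 m³

Rearranging the biomass balance for a CMAS with decay, V = Y·Q·ΔS·θ_c / [X·(1+k_d θ_c)] = 0.475 × 14.7 × (495 − 12.7) × 6.06 / [2440 × (1 + 0.0772 × 6.06)] = 2.04×10^4 / 3582 = 5.698 m³.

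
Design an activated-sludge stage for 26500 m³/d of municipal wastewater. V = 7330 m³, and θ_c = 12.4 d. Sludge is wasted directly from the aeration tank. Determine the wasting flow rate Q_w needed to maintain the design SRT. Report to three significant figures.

Q_w ≈ 591 m³/d

Wasting from the aeration tank: Q_w = V / θ_c = 7330 / 12.4 = 591.1 m³/d.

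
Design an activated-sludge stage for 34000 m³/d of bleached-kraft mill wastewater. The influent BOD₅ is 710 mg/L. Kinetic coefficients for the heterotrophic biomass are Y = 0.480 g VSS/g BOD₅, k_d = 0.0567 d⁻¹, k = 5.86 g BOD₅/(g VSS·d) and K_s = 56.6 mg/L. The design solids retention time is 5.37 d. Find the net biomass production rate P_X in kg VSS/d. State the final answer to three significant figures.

P_X ≈ 8820 kg VSS/d

Effluent substrate depends only on kinetics and SRT: S = K_s(1 + k_d θ_c) / [θ_c(Yk − k_d) − 1] = 56.6 × (1 + 0.0567 × 5.37) / [5.37 × (0.480 × 5.86 − 0.0567) − 1] = 73.83 / 13.80 = 5.350 mg/L.
Y_obs = Y / (1 + k_d θ_c) = 0.480 / (1 + 0.0567 × 5.37) = 0.480 / 1.304 = 0.3680.
Mass of BOD₅ removed per day: Q(S₀ − S) = 34000 × 704.6 g/m³ = 23958 kg/d.
Biomass produced: P_X = Y_obs·Q·ΔS = 0.3680 × 23958 ≈ 8816 kg VSS/d.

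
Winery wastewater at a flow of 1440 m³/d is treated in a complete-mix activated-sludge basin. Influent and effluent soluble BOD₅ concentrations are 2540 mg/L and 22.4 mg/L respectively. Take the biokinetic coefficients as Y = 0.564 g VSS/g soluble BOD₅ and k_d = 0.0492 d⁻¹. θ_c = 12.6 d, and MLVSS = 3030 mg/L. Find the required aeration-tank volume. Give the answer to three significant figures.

V ≈ 5250 m³

Rearranging the biomass balance for a CMAS with decay, V = Y·Q·ΔS·θ_c / [X·(1+k_d θ_c)] = 0.564 × 1440 × (2540 − 22.4) × 12.6 / [3030 × (1 + 0.0492 × 12.6)] = 2.58×10^7 / 4908 = 5249 m³.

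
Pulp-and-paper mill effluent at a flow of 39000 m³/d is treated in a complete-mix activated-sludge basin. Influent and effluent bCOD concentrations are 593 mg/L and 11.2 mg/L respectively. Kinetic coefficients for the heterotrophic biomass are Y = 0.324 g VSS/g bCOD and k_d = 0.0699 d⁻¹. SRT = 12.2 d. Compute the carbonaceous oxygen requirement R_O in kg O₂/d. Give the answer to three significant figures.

The observed yield is Y_obs = Y/(1 + k_d·θ_c) = 0.324 / (1 + 0.0699 × 12.2) = 0.324 / 1.853 = 0.1749 g VSS per g bCOD removed.
Substrate removed = Q·(S₀ − S) = 39000 m³/d × (593 − 11.2) g/m³ = 2.27×10^7 g/d = 22690 kg/d.
Net sludge production P_X = 0.1749 × 22690 = 3968 kg VSS/d.
R_O = Q·(S₀ − S) − 1.42·P_X = 22690 − 1.42 × 3968 = 17056 kg O₂/d.

R_O ≈ 17100 kg O₂/d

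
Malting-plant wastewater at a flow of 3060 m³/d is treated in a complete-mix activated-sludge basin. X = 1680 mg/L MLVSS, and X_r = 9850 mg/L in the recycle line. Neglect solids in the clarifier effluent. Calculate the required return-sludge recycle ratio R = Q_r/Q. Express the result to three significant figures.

R ≈ 0.206

Solids balance on the clarifier gives (1+R)X = R·X_r, so R = X/(X_r − X) = 1680 / (9850 − 1680) = 0.2056.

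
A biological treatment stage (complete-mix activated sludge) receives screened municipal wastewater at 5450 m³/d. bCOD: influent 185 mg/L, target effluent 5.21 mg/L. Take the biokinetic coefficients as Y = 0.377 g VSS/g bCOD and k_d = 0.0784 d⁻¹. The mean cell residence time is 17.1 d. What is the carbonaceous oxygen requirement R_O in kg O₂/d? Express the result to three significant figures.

Correct the yield for decay: Y_obs = Y/(1 + k_d θ_c) = 0.377 / (1 + 0.0784 × 17.1) = 0.377 / 2.341 = 0.1611.
ΔS = 185 − 5.21 = 179.8 mg/L, so the substrate removal rate is 5450 × 179.8/1000 = 979.9 kg bCOD/d.
Biomass synthesised: P_X = Y_obs × 979.9 = 157.8 kg VSS/d.
R_O = Q·(S₀ − S) − 1.42·P_X = 979.9 − 1.42 × 157.8 = 755.7 kg O₂/d.

R_O ≈ 756 kg O₂/d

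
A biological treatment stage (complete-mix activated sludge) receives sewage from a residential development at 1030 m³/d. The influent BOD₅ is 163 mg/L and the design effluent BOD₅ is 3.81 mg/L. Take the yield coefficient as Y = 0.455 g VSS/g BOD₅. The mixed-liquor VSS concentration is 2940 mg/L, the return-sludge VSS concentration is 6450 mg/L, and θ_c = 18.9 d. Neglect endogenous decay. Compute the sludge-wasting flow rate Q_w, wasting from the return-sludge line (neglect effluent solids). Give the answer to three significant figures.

Biomass mass balance (decay neglected): V·X = Y·Q·(S₀ − S)·θ_c, so V = 0.455 × 1030 × (163 − 3.81) × 18.9 / 2940 = 479.6 m³.
Q_w = (V·X)/(θ_c X_r) = 479.6 × 2940 / (18.9 × 6450) = 11.57 m³/d.

Q_w ≈ 11.6 m³/d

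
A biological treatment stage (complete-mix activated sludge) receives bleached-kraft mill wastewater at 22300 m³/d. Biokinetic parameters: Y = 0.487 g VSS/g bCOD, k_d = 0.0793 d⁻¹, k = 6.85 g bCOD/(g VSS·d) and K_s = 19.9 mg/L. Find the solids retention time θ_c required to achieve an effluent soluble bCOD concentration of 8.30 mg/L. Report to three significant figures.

θ_c ≈ 1.11 d

From 1/θ_c = Y·k·S/(K_s + S) − k_d: Y·k·S/(K_s+S) = 0.487 × 6.85 × 8.30 / (19.9 + 8.30) = 0.9819 d⁻¹.
Then 1/θ_c = μ − k_d = 0.9819 − 0.0793 = 0.9026 d⁻¹, giving θ_c = 1.108 d.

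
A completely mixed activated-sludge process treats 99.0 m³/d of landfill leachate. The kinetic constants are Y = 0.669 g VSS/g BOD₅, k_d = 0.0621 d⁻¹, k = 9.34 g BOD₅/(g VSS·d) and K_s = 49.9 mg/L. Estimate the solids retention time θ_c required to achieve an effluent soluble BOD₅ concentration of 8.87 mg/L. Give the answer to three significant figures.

From 1/θ_c = Y·k·S/(K_s + S) − k_d: Y·k·S/(K_s+S) = 0.669 × 9.34 × 8.87 / (49.9 + 8.87) = 0.9431 d⁻¹.
Then 1/θ_c = μ − k_d = 0.9431 − 0.0621 = 0.8810 d⁻¹, giving θ_c = 1.135 d.

θ_c ≈ 1.14 d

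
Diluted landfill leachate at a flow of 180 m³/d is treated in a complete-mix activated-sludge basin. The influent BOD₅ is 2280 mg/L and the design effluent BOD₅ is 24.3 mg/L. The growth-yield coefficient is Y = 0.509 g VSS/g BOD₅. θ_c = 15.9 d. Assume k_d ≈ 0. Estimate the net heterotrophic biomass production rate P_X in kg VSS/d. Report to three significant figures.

P_X ≈ 207 kg VSS/d

Since k_d ≈ 0, Y_obs = Y = 0.509 g VSS/g BOD₅.
Substrate removed = Q·(S₀ − S) = 180 m³/d × (2280 − 24.3) g/m³ = 4.06×10^5 g/d = 406.0 kg/d.
Net biomass production P_X = Y_obs × Q·(S₀ − S) = 0.5090 × 406.0 = 206.7 kg VSS/d.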